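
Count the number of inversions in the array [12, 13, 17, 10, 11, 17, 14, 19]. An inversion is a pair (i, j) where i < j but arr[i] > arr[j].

Finding inversions in [12, 13, 17, 10, 11, 17, 14, 19]:

(0, 3): arr[0]=12 > arr[3]=10
(0, 4): arr[0]=12 > arr[4]=11
(1, 3): arr[1]=13 > arr[3]=10
(1, 4): arr[1]=13 > arr[4]=11
(2, 3): arr[2]=17 > arr[3]=10
(2, 4): arr[2]=17 > arr[4]=11
(2, 6): arr[2]=17 > arr[6]=14
(5, 6): arr[5]=17 > arr[6]=14

Total inversions: 8

The array has 8 inversion(s): (0,3), (0,4), (1,3), (1,4), (2,3), (2,4), (2,6), (5,6). Each pair (i,j) satisfies i < j and arr[i] > arr[j].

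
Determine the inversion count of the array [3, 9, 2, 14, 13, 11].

Finding inversions in [3, 9, 2, 14, 13, 11]:

(0, 2): arr[0]=3 > arr[2]=2
(1, 2): arr[1]=9 > arr[2]=2
(3, 4): arr[3]=14 > arr[4]=13
(3, 5): arr[3]=14 > arr[5]=11
(4, 5): arr[4]=13 > arr[5]=11

Total inversions: 5

The array has 5 inversion(s): (0,2), (1,2), (3,4), (3,5), (4,5). Each pair (i,j) satisfies i < j and arr[i] > arr[j].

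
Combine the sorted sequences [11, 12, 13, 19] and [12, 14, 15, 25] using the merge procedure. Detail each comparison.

Merging process:

Compare 11 vs 12: take 11 from left. Merged: [11]
Compare 12 vs 12: take 12 from left. Merged: [11, 12]
Compare 13 vs 12: take 12 from right. Merged: [11, 12, 12]
Compare 13 vs 14: take 13 from left. Merged: [11, 12, 12, 13]
Compare 19 vs 14: take 14 from right. Merged: [11, 12, 12, 13, 14]
Compare 19 vs 15: take 15 from right. Merged: [11, 12, 12, 13, 14, 15]
Compare 19 vs 25: take 19 from left. Merged: [11, 12, 12, 13, 14, 15, 19]
Append remaining from right: [25]. Merged: [11, 12, 12, 13, 14, 15, 19, 25]

Final merged array: [11, 12, 12, 13, 14, 15, 19, 25]
Total comparisons: 7

The merged array is [11, 12, 12, 13, 14, 15, 19, 25], requiring 7 comparisons. The merge step runs in O(n) time where n is the total number of elements.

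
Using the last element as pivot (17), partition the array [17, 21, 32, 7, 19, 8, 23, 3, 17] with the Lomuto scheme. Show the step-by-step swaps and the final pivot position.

Lomuto partition with pivot = 17:

Initial array: [17, 21, 32, 7, 19, 8, 23, 3, 17]

arr[0]=17 <= 17: swap with position 0, array becomes [17, 21, 32, 7, 19, 8, 23, 3, 17]
arr[1]=21 > 17: no swap
arr[2]=32 > 17: no swap
arr[3]=7 <= 17: swap with position 1, array becomes [17, 7, 32, 21, 19, 8, 23, 3, 17]
arr[4]=19 > 17: no swap
arr[5]=8 <= 17: swap with position 2, array becomes [17, 7, 8, 21, 19, 32, 23, 3, 17]
arr[6]=23 > 17: no swap
arr[7]=3 <= 17: swap with position 3, array becomes [17, 7, 8, 3, 19, 32, 23, 21, 17]

Place pivot at position 4: [17, 7, 8, 3, 17, 32, 23, 21, 19]
Pivot position: 4

After partitioning with pivot 17, the array becomes [17, 7, 8, 3, 17, 32, 23, 21, 19]. The pivot is placed at index 4. All elements to the left of the pivot are <= 17, and all elements to the right are > 17.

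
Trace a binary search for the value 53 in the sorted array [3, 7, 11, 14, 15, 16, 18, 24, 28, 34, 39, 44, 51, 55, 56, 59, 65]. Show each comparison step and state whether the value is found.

Binary search for 53 in [3, 7, 11, 14, 15, 16, 18, 24, 28, 34, 39, 44, 51, 55, 56, 59, 65]:

lo=0, hi=16, mid=8, arr[mid]=28 -> 28 < 53, search right half
lo=9, hi=16, mid=12, arr[mid]=51 -> 51 < 53, search right half
lo=13, hi=16, mid=14, arr[mid]=56 -> 56 > 53, search left half
lo=13, hi=13, mid=13, arr[mid]=55 -> 55 > 53, search left half
lo=13 > hi=12, target 53 not found

Binary search determines that 53 is not in the array after 4 comparisons. The search space was exhausted without finding the target.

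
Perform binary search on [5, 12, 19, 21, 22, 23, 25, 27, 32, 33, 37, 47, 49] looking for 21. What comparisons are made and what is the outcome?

Binary search for 21 in [5, 12, 19, 21, 22, 23, 25, 27, 32, 33, 37, 47, 49]:

lo=0, hi=12, mid=6, arr[mid]=25 -> 25 > 21, search left half
lo=0, hi=5, mid=2, arr[mid]=19 -> 19 < 21, search right half
lo=3, hi=5, mid=4, arr[mid]=22 -> 22 > 21, search left half
lo=3, hi=3, mid=3, arr[mid]=21 -> Found target at index 3!

Binary search finds 21 at index 3 after 4 comparisons. The search repeatedly halves the search space by comparing with the middle element.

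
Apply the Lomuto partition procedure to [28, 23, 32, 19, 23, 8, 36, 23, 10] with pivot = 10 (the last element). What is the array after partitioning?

Lomuto partition with pivot = 10:

Initial array: [28, 23, 32, 19, 23, 8, 36, 23, 10]

arr[0]=28 > 10: no swap
arr[1]=23 > 10: no swap
arr[2]=32 > 10: no swap
arr[3]=19 > 10: no swap
arr[4]=23 > 10: no swap
arr[5]=8 <= 10: swap with position 0, array becomes [8, 23, 32, 19, 23, 28, 36, 23, 10]
arr[6]=36 > 10: no swap
arr[7]=23 > 10: no swap

Place pivot at position 1: [8, 10, 32, 19, 23, 28, 36, 23, 23]
Pivot position: 1

After partitioning with pivot 10, the array becomes [8, 10, 32, 19, 23, 28, 36, 23, 23]. The pivot is placed at index 1. All elements to the left of the pivot are <= 10, and all elements to the right are > 10.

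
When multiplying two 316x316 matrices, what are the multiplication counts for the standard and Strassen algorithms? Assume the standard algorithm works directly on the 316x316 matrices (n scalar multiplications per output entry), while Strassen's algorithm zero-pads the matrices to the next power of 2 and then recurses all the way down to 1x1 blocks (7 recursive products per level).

Matrix multiplication for 316x316 matrices:

Strassen's algorithm requires power-of-2 dimensions. Pad 316x316 to 512x512 (next power of 2).

Standard algorithm: 316^3 = 31554496 multiplications
Strassen's algorithm: 7^(log2(512)) = 7^9 = 40353607 multiplications
Difference: 31554496 - 40353607 = -8799111 (Strassen uses MORE here due to padding overhead — for small or just-over-power-of-2 n, padding can outweigh the per-level savings)

Standard: 31554496 multiplications (316^3). Strassen: 40353607 multiplications (7^9, after padding to 512x512). Strassen reduces 8 recursive multiplications to 7 at each level.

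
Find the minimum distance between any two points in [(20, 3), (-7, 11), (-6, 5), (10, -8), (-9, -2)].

Computing all pairwise distances among 5 points:

d((20, 3), (-7, 11)) = 28.1603
d((20, 3), (-6, 5)) = 26.0768
d((20, 3), (10, -8)) = 14.8661
d((20, 3), (-9, -2)) = 29.4279
d((-7, 11), (-6, 5)) = 6.0828 <-- minimum
d((-7, 11), (10, -8)) = 25.4951
d((-7, 11), (-9, -2)) = 13.1529
d((-6, 5), (10, -8)) = 20.6155
d((-6, 5), (-9, -2)) = 7.6158
d((10, -8), (-9, -2)) = 19.9249

Closest pair: (-7, 11) and (-6, 5) with distance 6.0828

The closest pair is (-7, 11) and (-6, 5) with Euclidean distance 6.0828. For 5 points, brute-force pairwise comparison is shown above. For large n, the divide-and-conquer algorithm (sort by x, recurse on halves, check the dividing strip) achieves O(n log n).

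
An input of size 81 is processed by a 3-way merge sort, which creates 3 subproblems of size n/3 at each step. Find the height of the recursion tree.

For divide and conquer with division factor 3:

Problem sizes at each level:
Level 0: 81
Level 1: 27
Level 2: 9
Level 3: 3
Level 4: 1

The root is level 0 and the size-1 base case is level 4 (the tree spans levels 0 through 4, i.e. 5 levels counting the root), so the depth is the number of divisions: log_3(81) = 4

The recursion tree depth is log_3(81) = 4. At each level, the problem size is divided by 3, so it takes 4 divisions to reduce to a base case of size 1. The algorithm makes 3 recursive calls at each level.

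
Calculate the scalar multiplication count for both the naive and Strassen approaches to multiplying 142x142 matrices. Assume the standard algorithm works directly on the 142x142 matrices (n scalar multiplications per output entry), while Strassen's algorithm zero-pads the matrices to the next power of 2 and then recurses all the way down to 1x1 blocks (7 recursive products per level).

Matrix multiplication for 142x142 matrices:

Strassen's algorithm requires power-of-2 dimensions. Pad 142x142 to 256x256 (next power of 2).

Standard algorithm: 142^3 = 2863288 multiplications
Strassen's algorithm: 7^(log2(256)) = 7^8 = 5764801 multiplications
Difference: 2863288 - 5764801 = -2901513 (Strassen uses MORE here due to padding overhead — for small or just-over-power-of-2 n, padding can outweigh the per-level savings)

Standard: 2863288 multiplications (142^3). Strassen: 5764801 multiplications (7^8, after padding to 256x256). Strassen reduces 8 recursive multiplications to 7 at each level.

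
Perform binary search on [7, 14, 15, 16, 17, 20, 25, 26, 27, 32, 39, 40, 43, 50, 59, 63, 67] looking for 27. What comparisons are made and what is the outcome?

Binary search for 27 in [7, 14, 15, 16, 17, 20, 25, 26, 27, 32, 39, 40, 43, 50, 59, 63, 67]:

lo=0, hi=16, mid=8, arr[mid]=27 -> Found target at index 8!

Binary search finds 27 at index 8 after 1 comparisons. The search repeatedly halves the search space by comparing with the middle element.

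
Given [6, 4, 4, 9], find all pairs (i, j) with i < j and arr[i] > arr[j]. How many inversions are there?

Finding inversions in [6, 4, 4, 9]:

(0, 1): arr[0]=6 > arr[1]=4
(0, 2): arr[0]=6 > arr[2]=4

Total inversions: 2

The array has 2 inversion(s): (0,1), (0,2). Each pair (i,j) satisfies i < j and arr[i] > arr[j].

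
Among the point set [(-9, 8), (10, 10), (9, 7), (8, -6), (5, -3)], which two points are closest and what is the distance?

Computing all pairwise distances among 5 points:

d((-9, 8), (10, 10)) = 19.105
d((-9, 8), (9, 7)) = 18.0278
d((-9, 8), (8, -6)) = 22.0227
d((-9, 8), (5, -3)) = 17.8045
d((10, 10), (9, 7)) = 3.1623 <-- minimum
d((10, 10), (8, -6)) = 16.1245
d((10, 10), (5, -3)) = 13.9284
d((9, 7), (8, -6)) = 13.0384
d((9, 7), (5, -3)) = 10.7703
d((8, -6), (5, -3)) = 4.2426

Closest pair: (10, 10) and (9, 7) with distance 3.1623

The closest pair is (10, 10) and (9, 7) with Euclidean distance 3.1623. For 5 points, brute-force pairwise comparison is shown above. For large n, the divide-and-conquer algorithm (sort by x, recurse on halves, check the dividing strip) achieves O(n log n).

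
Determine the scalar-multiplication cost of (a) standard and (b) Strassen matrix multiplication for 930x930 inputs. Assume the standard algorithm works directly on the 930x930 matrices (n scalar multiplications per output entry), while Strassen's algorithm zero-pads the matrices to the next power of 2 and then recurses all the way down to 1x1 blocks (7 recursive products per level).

Matrix multiplication for 930x930 matrices:

Strassen's algorithm requires power-of-2 dimensions. Pad 930x930 to 1024x1024 (next power of 2).

Standard algorithm: 930^3 = 804357000 multiplications
Strassen's algorithm: 7^(log2(1024)) = 7^10 = 282475249 multiplications
Savings: 804357000 - 282475249 = 521881751 multiplications

Standard: 804357000 multiplications (930^3). Strassen: 282475249 multiplications (7^10, after padding to 1024x1024). Strassen reduces 8 recursive multiplications to 7 at each level.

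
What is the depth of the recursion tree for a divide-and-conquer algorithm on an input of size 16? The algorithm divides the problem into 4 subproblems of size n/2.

For divide and conquer with division factor 2:

Problem sizes at each level:
Level 0: 16
Level 1: 8
Level 2: 4
Level 3: 2
Level 4: 1

The root is level 0 and the size-1 base case is level 4 (the tree spans levels 0 through 4, i.e. 5 levels counting the root), so the depth is the number of divisions: log_2(16) = 4

The recursion tree depth is log_2(16) = 4. At each level, the problem size is divided by 2, so it takes 4 divisions to reduce to a base case of size 1. The algorithm makes 4 recursive calls at each level.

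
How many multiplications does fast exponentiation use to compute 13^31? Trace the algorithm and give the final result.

Computing 13^31 by squaring (build up from 13^1; each line after the first costs one multiplication):

13^1 = 13
13^2 = (13^1)^2 = 13^2 = 169
13^3 = 13 * 13^2 = 13 * 169 = 2197
13^6 = (13^3)^2 = 2197^2 = 4826809
13^7 = 13 * 13^6 = 13 * 4826809 = 62748517
13^14 = (13^7)^2 = 62748517^2 = 3937376385699289
13^15 = 13 * 13^14 = 13 * 3937376385699289 = 51185893014090757
13^30 = (13^15)^2 = 51185893014090757^2 = 2619995643649944960380551432833049
13^31 = 13 * 13^30 = 13 * 2619995643649944960380551432833049 = 34059943367449284484947168626829637

Result: 34059943367449284484947168626829637
Multiplications needed: 8 (8 lines after 13^1)

13^31 = 34059943367449284484947168626829637. Using exponentiation by squaring, this requires 8 multiplications. The key idea: if the exponent is even, square the half-power; if odd, multiply by the base once.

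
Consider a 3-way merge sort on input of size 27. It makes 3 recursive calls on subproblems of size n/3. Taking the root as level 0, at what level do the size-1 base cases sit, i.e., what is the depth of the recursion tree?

For divide and conquer with division factor 3:

Problem sizes at each level:
Level 0: 27
Level 1: 9
Level 2: 3
Level 3: 1

The root is level 0 and the size-1 base case is level 3 (the tree spans levels 0 through 3, i.e. 4 levels counting the root), so the depth is the number of divisions: log_3(27) = 3

The recursion tree depth is log_3(27) = 3. At each level, the problem size is divided by 3, so it takes 3 divisions to reduce to a base case of size 1. The algorithm makes 3 recursive calls at each level.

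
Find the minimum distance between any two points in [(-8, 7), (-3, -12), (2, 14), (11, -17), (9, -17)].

Computing all pairwise distances among 5 points:

d((-8, 7), (-3, -12)) = 19.6469
d((-8, 7), (2, 14)) = 12.2066
d((-8, 7), (11, -17)) = 30.6105
d((-8, 7), (9, -17)) = 29.4109
d((-3, -12), (2, 14)) = 26.4764
d((-3, -12), (11, -17)) = 14.8661
d((-3, -12), (9, -17)) = 13.0
d((2, 14), (11, -17)) = 32.28
d((2, 14), (9, -17)) = 31.7805
d((11, -17), (9, -17)) = 2.0 <-- minimum

Closest pair: (11, -17) and (9, -17) with distance 2.0

The closest pair is (11, -17) and (9, -17) with Euclidean distance 2.0. For 5 points, brute-force pairwise comparison is shown above. For large n, the divide-and-conquer algorithm (sort by x, recurse on halves, check the dividing strip) achieves O(n log n).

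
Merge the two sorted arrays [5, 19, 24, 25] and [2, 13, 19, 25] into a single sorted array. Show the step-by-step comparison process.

Merging process:

Compare 5 vs 2: take 2 from right. Merged: [2]
Compare 5 vs 13: take 5 from left. Merged: [2, 5]
Compare 19 vs 13: take 13 from right. Merged: [2, 5, 13]
Compare 19 vs 19: take 19 from left. Merged: [2, 5, 13, 19]
Compare 24 vs 19: take 19 from right. Merged: [2, 5, 13, 19, 19]
Compare 24 vs 25: take 24 from left. Merged: [2, 5, 13, 19, 19, 24]
Compare 25 vs 25: take 25 from left. Merged: [2, 5, 13, 19, 19, 24, 25]
Append remaining from right: [25]. Merged: [2, 5, 13, 19, 19, 24, 25, 25]

Final merged array: [2, 5, 13, 19, 19, 24, 25, 25]
Total comparisons: 7

The merged array is [2, 5, 13, 19, 19, 24, 25, 25], requiring 7 comparisons. The merge step runs in O(n) time where n is the total number of elements.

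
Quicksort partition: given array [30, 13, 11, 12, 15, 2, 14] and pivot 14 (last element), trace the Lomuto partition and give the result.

Lomuto partition with pivot = 14:

Initial array: [30, 13, 11, 12, 15, 2, 14]

arr[0]=30 > 14: no swap
arr[1]=13 <= 14: swap with position 0, array becomes [13, 30, 11, 12, 15, 2, 14]
arr[2]=11 <= 14: swap with position 1, array becomes [13, 11, 30, 12, 15, 2, 14]
arr[3]=12 <= 14: swap with position 2, array becomes [13, 11, 12, 30, 15, 2, 14]
arr[4]=15 > 14: no swap
arr[5]=2 <= 14: swap with position 3, array becomes [13, 11, 12, 2, 15, 30, 14]

Place pivot at position 4: [13, 11, 12, 2, 14, 30, 15]
Pivot position: 4

After partitioning with pivot 14, the array becomes [13, 11, 12, 2, 14, 30, 15]. The pivot is placed at index 4. All elements to the left of the pivot are <= 14, and all elements to the right are > 14.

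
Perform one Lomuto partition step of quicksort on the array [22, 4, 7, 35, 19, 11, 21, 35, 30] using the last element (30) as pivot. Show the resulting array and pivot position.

Lomuto partition with pivot = 30:

Initial array: [22, 4, 7, 35, 19, 11, 21, 35, 30]

arr[0]=22 <= 30: swap with position 0, array becomes [22, 4, 7, 35, 19, 11, 21, 35, 30]
arr[1]=4 <= 30: swap with position 1, array becomes [22, 4, 7, 35, 19, 11, 21, 35, 30]
arr[2]=7 <= 30: swap with position 2, array becomes [22, 4, 7, 35, 19, 11, 21, 35, 30]
arr[3]=35 > 30: no swap
arr[4]=19 <= 30: swap with position 3, array becomes [22, 4, 7, 19, 35, 11, 21, 35, 30]
arr[5]=11 <= 30: swap with position 4, array becomes [22, 4, 7, 19, 11, 35, 21, 35, 30]
arr[6]=21 <= 30: swap with position 5, array becomes [22, 4, 7, 19, 11, 21, 35, 35, 30]
arr[7]=35 > 30: no swap

Place pivot at position 6: [22, 4, 7, 19, 11, 21, 30, 35, 35]
Pivot position: 6

After partitioning with pivot 30, the array becomes [22, 4, 7, 19, 11, 21, 30, 35, 35]. The pivot is placed at index 6. All elements to the left of the pivot are <= 30, and all elements to the right are > 30.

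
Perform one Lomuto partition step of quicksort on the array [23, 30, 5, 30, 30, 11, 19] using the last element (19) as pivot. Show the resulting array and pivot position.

Lomuto partition with pivot = 19:

Initial array: [23, 30, 5, 30, 30, 11, 19]

arr[0]=23 > 19: no swap
arr[1]=30 > 19: no swap
arr[2]=5 <= 19: swap with position 0, array becomes [5, 30, 23, 30, 30, 11, 19]
arr[3]=30 > 19: no swap
arr[4]=30 > 19: no swap
arr[5]=11 <= 19: swap with position 1, array becomes [5, 11, 23, 30, 30, 30, 19]

Place pivot at position 2: [5, 11, 19, 30, 30, 30, 23]
Pivot position: 2

After partitioning with pivot 19, the array becomes [5, 11, 19, 30, 30, 30, 23]. The pivot is placed at index 2. All elements to the left of the pivot are <= 19, and all elements to the right are > 19.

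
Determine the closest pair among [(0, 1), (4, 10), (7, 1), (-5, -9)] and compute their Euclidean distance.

Computing all pairwise distances among 4 points:

d((0, 1), (4, 10)) = 9.8489
d((0, 1), (7, 1)) = 7.0 <-- minimum
d((0, 1), (-5, -9)) = 11.1803
d((4, 10), (7, 1)) = 9.4868
d((4, 10), (-5, -9)) = 21.0238
d((7, 1), (-5, -9)) = 15.6205

Closest pair: (0, 1) and (7, 1) with distance 7.0

The closest pair is (0, 1) and (7, 1) with Euclidean distance 7.0. For 4 points, brute-force pairwise comparison is shown above. For large n, the divide-and-conquer algorithm (sort by x, recurse on halves, check the dividing strip) achieves O(n log n).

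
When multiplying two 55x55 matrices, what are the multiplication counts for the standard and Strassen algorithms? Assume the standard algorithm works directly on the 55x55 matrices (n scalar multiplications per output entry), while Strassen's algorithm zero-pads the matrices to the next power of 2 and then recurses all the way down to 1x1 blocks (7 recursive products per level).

Matrix multiplication for 55x55 matrices:

Strassen's algorithm requires power-of-2 dimensions. Pad 55x55 to 64x64 (next power of 2).

Standard algorithm: 55^3 = 166375 multiplications
Strassen's algorithm: 7^(log2(64)) = 7^6 = 117649 multiplications
Savings: 166375 - 117649 = 48726 multiplications

Standard: 166375 multiplications (55^3). Strassen: 117649 multiplications (7^6, after padding to 64x64). Strassen reduces 8 recursive multiplications to 7 at each level.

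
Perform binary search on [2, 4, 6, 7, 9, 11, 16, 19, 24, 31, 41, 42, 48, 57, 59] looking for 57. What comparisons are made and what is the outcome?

Binary search for 57 in [2, 4, 6, 7, 9, 11, 16, 19, 24, 31, 41, 42, 48, 57, 59]:

lo=0, hi=14, mid=7, arr[mid]=19 -> 19 < 57, search right half
lo=8, hi=14, mid=11, arr[mid]=42 -> 42 < 57, search right half
lo=12, hi=14, mid=13, arr[mid]=57 -> Found target at index 13!

Binary search finds 57 at index 13 after 3 comparisons. The search repeatedly halves the search space by comparing with the middle element.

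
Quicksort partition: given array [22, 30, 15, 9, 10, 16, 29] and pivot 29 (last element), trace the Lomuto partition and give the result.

Lomuto partition with pivot = 29:

Initial array: [22, 30, 15, 9, 10, 16, 29]

arr[0]=22 <= 29: swap with position 0, array becomes [22, 30, 15, 9, 10, 16, 29]
arr[1]=30 > 29: no swap
arr[2]=15 <= 29: swap with position 1, array becomes [22, 15, 30, 9, 10, 16, 29]
arr[3]=9 <= 29: swap with position 2, array becomes [22, 15, 9, 30, 10, 16, 29]
arr[4]=10 <= 29: swap with position 3, array becomes [22, 15, 9, 10, 30, 16, 29]
arr[5]=16 <= 29: swap with position 4, array becomes [22, 15, 9, 10, 16, 30, 29]

Place pivot at position 5: [22, 15, 9, 10, 16, 29, 30]
Pivot position: 5

After partitioning with pivot 29, the array becomes [22, 15, 9, 10, 16, 29, 30]. The pivot is placed at index 5. All elements to the left of the pivot are <= 29, and all elements to the right are > 29.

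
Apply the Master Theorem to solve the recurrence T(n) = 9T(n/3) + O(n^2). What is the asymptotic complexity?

Master Theorem for T(n) = 9T(n/3) + O(n^2):

a = 9, b = 3, c = 2
log_b(a) = log_3(9) = 2.0000

Case 2: c = 2 = log_3(9) = 2.0000
T(n) = O(n^2 log n) = O(n^2 log n)

For T(n) = 9T(n/3) + O(n^2): log_3(9) = 2.0000. This is Case 2 of the Master Theorem (c = log_b(a), equal work at all levels), giving O(n^2 log n).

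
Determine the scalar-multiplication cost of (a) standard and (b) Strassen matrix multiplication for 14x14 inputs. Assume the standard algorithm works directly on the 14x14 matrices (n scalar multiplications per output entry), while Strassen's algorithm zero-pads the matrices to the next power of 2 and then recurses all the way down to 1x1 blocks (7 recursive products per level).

Matrix multiplication for 14x14 matrices:

Strassen's algorithm requires power-of-2 dimensions. Pad 14x14 to 16x16 (next power of 2).

Standard algorithm: 14^3 = 2744 multiplications
Strassen's algorithm: 7^(log2(16)) = 7^4 = 2401 multiplications
Savings: 2744 - 2401 = 343 multiplications

Standard: 2744 multiplications (14^3). Strassen: 2401 multiplications (7^4, after padding to 16x16). Strassen reduces 8 recursive multiplications to 7 at each level.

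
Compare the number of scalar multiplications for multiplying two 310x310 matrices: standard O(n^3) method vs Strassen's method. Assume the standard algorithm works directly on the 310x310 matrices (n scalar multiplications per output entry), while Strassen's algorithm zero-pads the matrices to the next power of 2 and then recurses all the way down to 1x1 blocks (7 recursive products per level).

Matrix multiplication for 310x310 matrices:

Strassen's algorithm requires power-of-2 dimensions. Pad 310x310 to 512x512 (next power of 2).

Standard algorithm: 310^3 = 29791000 multiplications
Strassen's algorithm: 7^(log2(512)) = 7^9 = 40353607 multiplications
Difference: 29791000 - 40353607 = -10562607 (Strassen uses MORE here due to padding overhead — for small or just-over-power-of-2 n, padding can outweigh the per-level savings)

Standard: 29791000 multiplications (310^3). Strassen: 40353607 multiplications (7^9, after padding to 512x512). Strassen reduces 8 recursive multiplications to 7 at each level.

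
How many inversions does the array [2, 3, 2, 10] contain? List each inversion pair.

Finding inversions in [2, 3, 2, 10]:

(1, 2): arr[1]=3 > arr[2]=2

Total inversions: 1

The array has 1 inversion(s): (1,2). Each pair (i,j) satisfies i < j and arr[i] > arr[j].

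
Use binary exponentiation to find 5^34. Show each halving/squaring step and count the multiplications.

Computing 5^34 by squaring (build up from 5^1; each line after the first costs one multiplication):

5^1 = 5
5^2 = (5^1)^2 = 5^2 = 25
5^4 = (5^2)^2 = 25^2 = 625
5^8 = (5^4)^2 = 625^2 = 390625
5^16 = (5^8)^2 = 390625^2 = 152587890625
5^17 = 5 * 5^16 = 5 * 152587890625 = 762939453125
5^34 = (5^17)^2 = 762939453125^2 = 582076609134674072265625

Result: 582076609134674072265625
Multiplications needed: 6 (6 lines after 5^1)

5^34 = 582076609134674072265625. Using exponentiation by squaring, this requires 6 multiplications. The key idea: if the exponent is even, square the half-power; if odd, multiply by the base once.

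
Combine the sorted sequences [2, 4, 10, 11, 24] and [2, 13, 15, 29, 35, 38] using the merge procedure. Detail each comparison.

Merging process:

Compare 2 vs 2: take 2 from left. Merged: [2]
Compare 4 vs 2: take 2 from right. Merged: [2, 2]
Compare 4 vs 13: take 4 from left. Merged: [2, 2, 4]
Compare 10 vs 13: take 10 from left. Merged: [2, 2, 4, 10]
Compare 11 vs 13: take 11 from left. Merged: [2, 2, 4, 10, 11]
Compare 24 vs 13: take 13 from right. Merged: [2, 2, 4, 10, 11, 13]
Compare 24 vs 15: take 15 from right. Merged: [2, 2, 4, 10, 11, 13, 15]
Compare 24 vs 29: take 24 from left. Merged: [2, 2, 4, 10, 11, 13, 15, 24]
Append remaining from right: [29, 35, 38]. Merged: [2, 2, 4, 10, 11, 13, 15, 24, 29, 35, 38]

Final merged array: [2, 2, 4, 10, 11, 13, 15, 24, 29, 35, 38]
Total comparisons: 8

The merged array is [2, 2, 4, 10, 11, 13, 15, 24, 29, 35, 38], requiring 8 comparisons. The merge step runs in O(n) time where n is the total number of elements.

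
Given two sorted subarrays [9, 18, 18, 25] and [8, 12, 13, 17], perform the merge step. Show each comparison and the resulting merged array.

Merging process:

Compare 9 vs 8: take 8 from right. Merged: [8]
Compare 9 vs 12: take 9 from left. Merged: [8, 9]
Compare 18 vs 12: take 12 from right. Merged: [8, 9, 12]
Compare 18 vs 13: take 13 from right. Merged: [8, 9, 12, 13]
Compare 18 vs 17: take 17 from right. Merged: [8, 9, 12, 13, 17]
Append remaining from left: [18, 18, 25]. Merged: [8, 9, 12, 13, 17, 18, 18, 25]

Final merged array: [8, 9, 12, 13, 17, 18, 18, 25]
Total comparisons: 5

The merged array is [8, 9, 12, 13, 17, 18, 18, 25], requiring 5 comparisons. The merge step runs in O(n) time where n is the total number of elements.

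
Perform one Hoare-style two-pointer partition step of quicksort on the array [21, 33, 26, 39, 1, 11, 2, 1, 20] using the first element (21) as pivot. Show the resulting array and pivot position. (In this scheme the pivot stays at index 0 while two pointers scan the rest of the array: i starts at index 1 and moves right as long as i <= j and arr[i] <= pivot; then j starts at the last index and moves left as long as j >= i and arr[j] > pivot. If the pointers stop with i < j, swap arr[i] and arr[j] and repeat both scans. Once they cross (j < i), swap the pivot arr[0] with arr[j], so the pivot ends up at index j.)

Hoare-style two-pointer partition with pivot = 21:

Initial array: [21, 33, 26, 39, 1, 11, 2, 1, 20]

Pointers start at i = 1, j = 8.
i stops at index 1 (arr[1]=33 > 21), j stops at index 8 (arr[8]=20 <= 21): swap arr[1] and arr[8], array becomes [21, 20, 26, 39, 1, 11, 2, 1, 33]
i stops at index 2 (arr[2]=26 > 21), j stops at index 7 (arr[7]=1 <= 21): swap arr[2] and arr[7], array becomes [21, 20, 1, 39, 1, 11, 2, 26, 33]
i stops at index 3 (arr[3]=39 > 21), j stops at index 6 (arr[6]=2 <= 21): swap arr[3] and arr[6], array becomes [21, 20, 1, 2, 1, 11, 39, 26, 33]
i ends at 6, j ends at 5: the pointers have crossed (j < i), so scanning stops.

Swap pivot arr[0] with arr[5] to place pivot at position 5: [11, 20, 1, 2, 1, 21, 39, 26, 33]
Pivot position: 5

After partitioning with pivot 21, the array becomes [11, 20, 1, 2, 1, 21, 39, 26, 33]. The pivot is placed at index 5. All elements to the left of the pivot are <= 21, and all elements to the right are > 21.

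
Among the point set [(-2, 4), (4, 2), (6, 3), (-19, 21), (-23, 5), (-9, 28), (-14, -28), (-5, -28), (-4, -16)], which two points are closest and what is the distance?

Computing all pairwise distances among 9 points:

d((-2, 4), (4, 2)) = 6.3246
d((-2, 4), (6, 3)) = 8.0623
d((-2, 4), (-19, 21)) = 24.0416
d((-2, 4), (-23, 5)) = 21.0238
d((-2, 4), (-9, 28)) = 25.0
d((-2, 4), (-14, -28)) = 34.176
d((-2, 4), (-5, -28)) = 32.1403
d((-2, 4), (-4, -16)) = 20.0998
d((4, 2), (6, 3)) = 2.2361 <-- minimum
d((4, 2), (-19, 21)) = 29.8329
d((4, 2), (-23, 5)) = 27.1662
d((4, 2), (-9, 28)) = 29.0689
d((4, 2), (-14, -28)) = 34.9857
d((4, 2), (-5, -28)) = 31.3209
d((4, 2), (-4, -16)) = 19.6977
d((6, 3), (-19, 21)) = 30.8058
d((6, 3), (-23, 5)) = 29.0689
d((6, 3), (-9, 28)) = 29.1548
d((6, 3), (-14, -28)) = 36.8917
d((6, 3), (-5, -28)) = 32.8938
d((6, 3), (-4, -16)) = 21.4709
d((-19, 21), (-23, 5)) = 16.4924
d((-19, 21), (-9, 28)) = 12.2066
d((-19, 21), (-14, -28)) = 49.2544
d((-19, 21), (-5, -28)) = 50.9608
d((-19, 21), (-4, -16)) = 39.9249
d((-23, 5), (-9, 28)) = 26.9258
d((-23, 5), (-14, -28)) = 34.2053
d((-23, 5), (-5, -28)) = 37.5899
d((-23, 5), (-4, -16)) = 28.3196
d((-9, 28), (-14, -28)) = 56.2228
d((-9, 28), (-5, -28)) = 56.1427
d((-9, 28), (-4, -16)) = 44.2832
d((-14, -28), (-5, -28)) = 9.0
d((-14, -28), (-4, -16)) = 15.6205
d((-5, -28), (-4, -16)) = 12.0416

Closest pair: (4, 2) and (6, 3) with distance 2.2361

The closest pair is (4, 2) and (6, 3) with Euclidean distance 2.2361. For 9 points, brute-force pairwise comparison is shown above. For large n, the divide-and-conquer algorithm (sort by x, recurse on halves, check the dividing strip) achieves O(n log n).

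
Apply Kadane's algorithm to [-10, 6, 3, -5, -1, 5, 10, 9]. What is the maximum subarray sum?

Using Kadane's algorithm on [-10, 6, 3, -5, -1, 5, 10, 9]:

Scanning through the array:
Position 1 (value 6): max_ending_here = 6, max_so_far = 6
Position 2 (value 3): max_ending_here = 9, max_so_far = 9
Position 3 (value -5): max_ending_here = 4, max_so_far = 9
Position 4 (value -1): max_ending_here = 3, max_so_far = 9
Position 5 (value 5): max_ending_here = 8, max_so_far = 9
Position 6 (value 10): max_ending_here = 18, max_so_far = 18
Position 7 (value 9): max_ending_here = 27, max_so_far = 27

Maximum subarray: [6, 3, -5, -1, 5, 10, 9]
Maximum sum: 27

The maximum subarray is [6, 3, -5, -1, 5, 10, 9] with sum 27. This subarray runs from index 1 to index 7.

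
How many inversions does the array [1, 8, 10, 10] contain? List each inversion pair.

Finding inversions in [1, 8, 10, 10]:


Total inversions: 0

The array has 0 inversions. It is already sorted.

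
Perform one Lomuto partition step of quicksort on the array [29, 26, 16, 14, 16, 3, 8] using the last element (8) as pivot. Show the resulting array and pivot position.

Lomuto partition with pivot = 8:

Initial array: [29, 26, 16, 14, 16, 3, 8]

arr[0]=29 > 8: no swap
arr[1]=26 > 8: no swap
arr[2]=16 > 8: no swap
arr[3]=14 > 8: no swap
arr[4]=16 > 8: no swap
arr[5]=3 <= 8: swap with position 0, array becomes [3, 26, 16, 14, 16, 29, 8]

Place pivot at position 1: [3, 8, 16, 14, 16, 29, 26]
Pivot position: 1

After partitioning with pivot 8, the array becomes [3, 8, 16, 14, 16, 29, 26]. The pivot is placed at index 1. All elements to the left of the pivot are <= 8, and all elements to the right are > 8.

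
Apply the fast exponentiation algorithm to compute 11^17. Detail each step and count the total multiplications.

Computing 11^17 by squaring (build up from 11^1; each line after the first costs one multiplication):

11^1 = 11
11^2 = (11^1)^2 = 11^2 = 121
11^4 = (11^2)^2 = 121^2 = 14641
11^8 = (11^4)^2 = 14641^2 = 214358881
11^16 = (11^8)^2 = 214358881^2 = 45949729863572161
11^17 = 11 * 11^16 = 11 * 45949729863572161 = 505447028499293771

Result: 505447028499293771
Multiplications needed: 5 (5 lines after 11^1)

11^17 = 505447028499293771. Using exponentiation by squaring, this requires 5 multiplications. The key idea: if the exponent is even, square the half-power; if odd, multiply by the base once.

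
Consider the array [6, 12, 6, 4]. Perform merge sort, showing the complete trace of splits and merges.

Merge sort trace:

Split: [6, 12, 6, 4] -> [6, 12] and [6, 4]
  Split: [6, 12] -> [6] and [12]
  Merge: [6] + [12] -> [6, 12]
  Split: [6, 4] -> [6] and [4]
  Merge: [6] + [4] -> [4, 6]
Merge: [6, 12] + [4, 6] -> [4, 6, 6, 12]

Final sorted array: [4, 6, 6, 12]

The merge sort proceeds by recursively splitting the array and merging sorted halves.
After all merges, the sorted array is [4, 6, 6, 12].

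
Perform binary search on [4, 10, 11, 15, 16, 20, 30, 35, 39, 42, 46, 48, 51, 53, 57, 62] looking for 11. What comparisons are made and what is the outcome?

Binary search for 11 in [4, 10, 11, 15, 16, 20, 30, 35, 39, 42, 46, 48, 51, 53, 57, 62]:

lo=0, hi=15, mid=7, arr[mid]=35 -> 35 > 11, search left half
lo=0, hi=6, mid=3, arr[mid]=15 -> 15 > 11, search left half
lo=0, hi=2, mid=1, arr[mid]=10 -> 10 < 11, search right half
lo=2, hi=2, mid=2, arr[mid]=11 -> Found target at index 2!

Binary search finds 11 at index 2 after 4 comparisons. The search repeatedly halves the search space by comparing with the middle element.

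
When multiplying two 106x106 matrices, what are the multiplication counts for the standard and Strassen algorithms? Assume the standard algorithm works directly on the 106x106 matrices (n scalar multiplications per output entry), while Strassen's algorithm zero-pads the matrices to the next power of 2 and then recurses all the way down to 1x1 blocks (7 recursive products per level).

Matrix multiplication for 106x106 matrices:

Strassen's algorithm requires power-of-2 dimensions. Pad 106x106 to 128x128 (next power of 2).

Standard algorithm: 106^3 = 1191016 multiplications
Strassen's algorithm: 7^(log2(128)) = 7^7 = 823543 multiplications
Savings: 1191016 - 823543 = 367473 multiplications

Standard: 1191016 multiplications (106^3). Strassen: 823543 multiplications (7^7, after padding to 128x128). Strassen reduces 8 recursive multiplications to 7 at each level.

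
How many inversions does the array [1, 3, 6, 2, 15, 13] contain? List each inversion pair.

Finding inversions in [1, 3, 6, 2, 15, 13]:

(1, 3): arr[1]=3 > arr[3]=2
(2, 3): arr[2]=6 > arr[3]=2
(4, 5): arr[4]=15 > arr[5]=13

Total inversions: 3

The array has 3 inversion(s): (1,3), (2,3), (4,5). Each pair (i,j) satisfies i < j and arr[i] > arr[j].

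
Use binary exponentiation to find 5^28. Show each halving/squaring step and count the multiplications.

Computing 5^28 by squaring (build up from 5^1; each line after the first costs one multiplication):

5^1 = 5
5^2 = (5^1)^2 = 5^2 = 25
5^3 = 5 * 5^2 = 5 * 25 = 125
5^6 = (5^3)^2 = 125^2 = 15625
5^7 = 5 * 5^6 = 5 * 15625 = 78125
5^14 = (5^7)^2 = 78125^2 = 6103515625
5^28 = (5^14)^2 = 6103515625^2 = 37252902984619140625

Result: 37252902984619140625
Multiplications needed: 6 (6 lines after 5^1)

5^28 = 37252902984619140625. Using exponentiation by squaring, this requires 6 multiplications. The key idea: if the exponent is even, square the half-power; if odd, multiply by the base once.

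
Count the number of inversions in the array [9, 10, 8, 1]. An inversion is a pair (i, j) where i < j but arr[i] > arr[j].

Finding inversions in [9, 10, 8, 1]:

(0, 2): arr[0]=9 > arr[2]=8
(0, 3): arr[0]=9 > arr[3]=1
(1, 2): arr[1]=10 > arr[2]=8
(1, 3): arr[1]=10 > arr[3]=1
(2, 3): arr[2]=8 > arr[3]=1

Total inversions: 5

The array has 5 inversion(s): (0,2), (0,3), (1,2), (1,3), (2,3). Each pair (i,j) satisfies i < j and arr[i] > arr[j].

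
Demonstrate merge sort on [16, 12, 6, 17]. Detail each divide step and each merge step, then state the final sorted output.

Merge sort trace:

Split: [16, 12, 6, 17] -> [16, 12] and [6, 17]
  Split: [16, 12] -> [16] and [12]
  Merge: [16] + [12] -> [12, 16]
  Split: [6, 17] -> [6] and [17]
  Merge: [6] + [17] -> [6, 17]
Merge: [12, 16] + [6, 17] -> [6, 12, 16, 17]

Final sorted array: [6, 12, 16, 17]

The merge sort proceeds by recursively splitting the array and merging sorted halves.
After all merges, the sorted array is [6, 12, 16, 17].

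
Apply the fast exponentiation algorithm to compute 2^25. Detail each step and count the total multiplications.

Computing 2^25 by squaring (build up from 2^1; each line after the first costs one multiplication):

2^1 = 2
2^2 = (2^1)^2 = 2^2 = 4
2^3 = 2 * 2^2 = 2 * 4 = 8
2^6 = (2^3)^2 = 8^2 = 64
2^12 = (2^6)^2 = 64^2 = 4096
2^24 = (2^12)^2 = 4096^2 = 16777216
2^25 = 2 * 2^24 = 2 * 16777216 = 33554432

Result: 33554432
Multiplications needed: 6 (6 lines after 2^1)

2^25 = 33554432. Using exponentiation by squaring, this requires 6 multiplications. The key idea: if the exponent is even, square the half-power; if odd, multiply by the base once.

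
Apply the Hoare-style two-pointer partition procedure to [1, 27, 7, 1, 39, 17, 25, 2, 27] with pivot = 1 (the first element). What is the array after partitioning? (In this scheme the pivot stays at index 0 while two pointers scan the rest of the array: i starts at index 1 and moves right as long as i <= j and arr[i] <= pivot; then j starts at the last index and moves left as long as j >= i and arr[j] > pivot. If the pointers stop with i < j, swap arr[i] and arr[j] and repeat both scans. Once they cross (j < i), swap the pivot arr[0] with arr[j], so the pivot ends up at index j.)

Hoare-style two-pointer partition with pivot = 1:

Initial array: [1, 27, 7, 1, 39, 17, 25, 2, 27]

Pointers start at i = 1, j = 8.
i stops at index 1 (arr[1]=27 > 1), j stops at index 3 (arr[3]=1 <= 1): swap arr[1] and arr[3], array becomes [1, 1, 7, 27, 39, 17, 25, 2, 27]
i ends at 2, j ends at 1: the pointers have crossed (j < i), so scanning stops.

Swap pivot arr[0] with arr[1] to place pivot at position 1: [1, 1, 7, 27, 39, 17, 25, 2, 27]
Pivot position: 1

After partitioning with pivot 1, the array becomes [1, 1, 7, 27, 39, 17, 25, 2, 27]. The pivot is placed at index 1. All elements to the left of the pivot are <= 1, and all elements to the right are > 1.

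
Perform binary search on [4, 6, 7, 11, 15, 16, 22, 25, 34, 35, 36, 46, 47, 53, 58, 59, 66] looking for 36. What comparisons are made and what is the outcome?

Binary search for 36 in [4, 6, 7, 11, 15, 16, 22, 25, 34, 35, 36, 46, 47, 53, 58, 59, 66]:

lo=0, hi=16, mid=8, arr[mid]=34 -> 34 < 36, search right half
lo=9, hi=16, mid=12, arr[mid]=47 -> 47 > 36, search left half
lo=9, hi=11, mid=10, arr[mid]=36 -> Found target at index 10!

Binary search finds 36 at index 10 after 3 comparisons. The search repeatedly halves the search space by comparing with the middle element.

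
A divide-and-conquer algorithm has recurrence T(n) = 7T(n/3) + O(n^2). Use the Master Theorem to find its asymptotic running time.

Master Theorem for T(n) = 7T(n/3) + O(n^2):

a = 7, b = 3, c = 2
log_b(a) = log_3(7) = 1.7712

Case 3: c = 2 > log_3(7) = 1.7712
T(n) = O(n^2) = O(n^2)

For T(n) = 7T(n/3) + O(n^2): log_3(7) = 1.7712. This is Case 3 of the Master Theorem (c > log_b(a), work dominated by root), giving O(n^2).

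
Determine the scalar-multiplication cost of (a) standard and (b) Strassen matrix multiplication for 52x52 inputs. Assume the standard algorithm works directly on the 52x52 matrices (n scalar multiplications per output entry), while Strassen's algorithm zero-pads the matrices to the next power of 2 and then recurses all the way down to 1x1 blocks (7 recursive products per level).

Matrix multiplication for 52x52 matrices:

Strassen's algorithm requires power-of-2 dimensions. Pad 52x52 to 64x64 (next power of 2).

Standard algorithm: 52^3 = 140608 multiplications
Strassen's algorithm: 7^(log2(64)) = 7^6 = 117649 multiplications
Savings: 140608 - 117649 = 22959 multiplications

Standard: 140608 multiplications (52^3). Strassen: 117649 multiplications (7^6, after padding to 64x64). Strassen reduces 8 recursive multiplications to 7 at each level.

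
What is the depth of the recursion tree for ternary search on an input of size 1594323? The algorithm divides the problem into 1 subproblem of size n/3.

For divide and conquer with division factor 3:

Problem sizes at each level:
Level 0: 1594323
Level 1: 531441
Level 2: 177147
Level 3: 59049
Level 4: 19683
Level 5: 6561
Level 6: 2187
Level 7: 729
Level 8: 243
Level 9: 81
Level 10: 27
Level 11: 9
Level 12: 3
Level 13: 1

The root is level 0 and the size-1 base case is level 13 (the tree spans levels 0 through 13, i.e. 14 levels counting the root), so the depth is the number of divisions: log_3(1594323) = 13

The recursion tree depth is log_3(1594323) = 13. At each level, the problem size is divided by 3, so it takes 13 divisions to reduce to a base case of size 1. The algorithm makes 1 recursive call at each level.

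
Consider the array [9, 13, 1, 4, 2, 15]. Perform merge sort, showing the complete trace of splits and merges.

Merge sort trace:

Split: [9, 13, 1, 4, 2, 15] -> [9, 13, 1] and [4, 2, 15]
  Split: [9, 13, 1] -> [9] and [13, 1]
    Split: [13, 1] -> [13] and [1]
    Merge: [13] + [1] -> [1, 13]
  Merge: [9] + [1, 13] -> [1, 9, 13]
  Split: [4, 2, 15] -> [4] and [2, 15]
    Split: [2, 15] -> [2] and [15]
    Merge: [2] + [15] -> [2, 15]
  Merge: [4] + [2, 15] -> [2, 4, 15]
Merge: [1, 9, 13] + [2, 4, 15] -> [1, 2, 4, 9, 13, 15]

Final sorted array: [1, 2, 4, 9, 13, 15]

The merge sort proceeds by recursively splitting the array and merging sorted halves.
After all merges, the sorted array is [1, 2, 4, 9, 13, 15].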